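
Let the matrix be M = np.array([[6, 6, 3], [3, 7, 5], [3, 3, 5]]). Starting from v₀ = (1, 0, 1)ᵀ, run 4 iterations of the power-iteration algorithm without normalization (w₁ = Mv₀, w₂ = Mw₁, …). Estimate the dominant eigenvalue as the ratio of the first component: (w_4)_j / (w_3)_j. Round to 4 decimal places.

λ ≈ 13.7929

w1 = Mv₀ = (6·1 + 6·0 + 3·1; 3·1 + 7·0 + 5·1; 3·1 + 3·0 + 5·1) = (9, 8, 8)
w2 = Mw1 = (6·9 + 6·8 + 3·8; 3·9 + 7·8 + 5·8; 3·9 + 3·8 + 5·8) = (126, 123, 91)
w3 = Mw2 = (1767, 1694, 1202)
w4 = Mw3 = (24372, 23169, 16393)
Ratio at component: 24372 / 1767 = 13.7929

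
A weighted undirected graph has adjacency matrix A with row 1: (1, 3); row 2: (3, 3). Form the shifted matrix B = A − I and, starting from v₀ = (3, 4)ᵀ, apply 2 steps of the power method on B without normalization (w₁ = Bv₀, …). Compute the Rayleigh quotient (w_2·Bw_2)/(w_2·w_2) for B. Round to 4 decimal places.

B = A − I has rows (0, 3); (3, 2)
w1 = Bv₀ = (0·3 + 3·4; 3·3 + 2·4) = (12, 17)
w2 = Bw1 = (0·12 + 3·17; 3·12 + 2·17) = (51, 70)
Bw2 = (210, 293)
w2·Bw2 = 31220; w2·w2 = 7501; μ ≈ 31220/7501 = 4.1621

4.1621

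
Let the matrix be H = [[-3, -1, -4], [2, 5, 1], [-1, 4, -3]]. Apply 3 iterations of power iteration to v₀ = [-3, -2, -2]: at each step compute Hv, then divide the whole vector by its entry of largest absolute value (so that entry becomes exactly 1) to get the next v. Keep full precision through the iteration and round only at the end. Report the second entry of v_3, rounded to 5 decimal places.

-0.78237

Hv0 = (19.000000, -18.000000, 1.000000); divide by 19.000000 → v1 = (1.000000, -0.947368, 0.052632)
Hv1 = (-2.263158, -2.684211, -4.947368); divide by -4.947368 → v2 = (0.457447, 0.542553, 1.000000)
Hv2 = (-5.914894, 4.627660, -1.287234); divide by -5.914894 → v3 = (1.000000, -0.782374, 0.217626)
Requested entry of v3: -435/556 = -0.78237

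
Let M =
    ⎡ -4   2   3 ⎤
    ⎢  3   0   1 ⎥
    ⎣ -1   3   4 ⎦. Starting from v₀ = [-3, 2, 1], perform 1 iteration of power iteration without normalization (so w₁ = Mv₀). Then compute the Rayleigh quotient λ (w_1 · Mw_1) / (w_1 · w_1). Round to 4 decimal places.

w1 = Mv₀ = (19, -8, 13)
Mw1 = (-53, 70, 9)
w1·Mw1 = 19·(-53) + (-8)·70 + 13·9 = -1450; w1·w1 = 19·19 + (-8)·(-8) + 13·13 = 594
λ ≈ -1450/594 = -2.4411

-2.4411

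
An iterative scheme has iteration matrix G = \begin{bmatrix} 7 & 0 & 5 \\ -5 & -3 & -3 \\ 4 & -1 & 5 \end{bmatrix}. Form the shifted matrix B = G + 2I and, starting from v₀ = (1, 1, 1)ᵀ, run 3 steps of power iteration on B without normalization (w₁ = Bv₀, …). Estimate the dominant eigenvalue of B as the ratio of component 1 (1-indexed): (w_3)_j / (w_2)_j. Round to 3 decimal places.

12.835

B = G + 2I has rows (9, 0, 5); (-5, -1, -3); (4, -1, 7)
w1 = Bv₀ = (9·1 + 0·1 + 5·1; (-5)·1 + (-1)·1 + (-3)·1; 4·1 + (-1)·1 + 7·1) = (14, -9, 10)
w2 = Bw1 = (9·14 + 0·(-9) + 5·10; (-5)·14 + (-1)·(-9) + (-3)·10; 4·14 + (-1)·(-9) + 7·10) = (176, -91, 135)
w3 = Bw2 = (2259, -1194, 1740)
Ratio: 2259/176 = 12.835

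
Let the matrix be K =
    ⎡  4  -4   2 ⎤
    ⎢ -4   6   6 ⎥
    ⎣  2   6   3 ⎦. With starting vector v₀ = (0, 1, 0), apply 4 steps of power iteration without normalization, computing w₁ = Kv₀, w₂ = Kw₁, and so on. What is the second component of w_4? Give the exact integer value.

w1 = Kv₀ = (-4, 6, 6)
w2 = Kw1 = (-28, 88, 46)
w3 = Kw2 = (-372, 916, 610)
w4 = Kw3 = (-3932, 10644, 6582)
The requested component of w4 is 10644.

10644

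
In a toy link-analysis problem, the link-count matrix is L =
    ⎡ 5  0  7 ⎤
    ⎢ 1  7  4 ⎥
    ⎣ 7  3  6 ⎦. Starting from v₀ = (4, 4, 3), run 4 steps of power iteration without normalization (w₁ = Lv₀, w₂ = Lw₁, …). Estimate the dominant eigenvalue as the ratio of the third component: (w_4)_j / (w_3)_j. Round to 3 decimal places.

13.739

w1 = Lv₀ = (5·4 + 0·4 + 7·3; 1·4 + 7·4 + 4·3; 7·4 + 3·4 + 6·3) = (41, 44, 58)
w2 = Lw1 = (5·41 + 0·44 + 7·58; 1·41 + 7·44 + 4·58; 7·41 + 3·44 + 6·58) = (611, 581, 767)
w3 = Lw2 = (8424, 7746, 10622)
w4 = Lw3 = (116474, 105134, 145938)
Ratio at component: 145938 / 10622 = 13.739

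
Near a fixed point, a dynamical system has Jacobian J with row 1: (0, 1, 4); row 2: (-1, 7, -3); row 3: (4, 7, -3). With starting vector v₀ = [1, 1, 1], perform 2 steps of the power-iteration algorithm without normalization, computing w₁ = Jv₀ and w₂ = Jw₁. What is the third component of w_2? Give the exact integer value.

w1 = Jv₀ = (5, 3, 8)
w2 = Jw1 = (35, -8, 17)
The requested component of w2 is 17.

17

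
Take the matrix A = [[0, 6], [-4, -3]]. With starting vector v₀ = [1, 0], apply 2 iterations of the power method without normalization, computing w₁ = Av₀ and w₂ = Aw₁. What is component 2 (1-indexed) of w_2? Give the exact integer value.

12

w1 = Av₀ = (0, -4)
w2 = Aw1 = (-24, 12)
The requested component of w2 is 12.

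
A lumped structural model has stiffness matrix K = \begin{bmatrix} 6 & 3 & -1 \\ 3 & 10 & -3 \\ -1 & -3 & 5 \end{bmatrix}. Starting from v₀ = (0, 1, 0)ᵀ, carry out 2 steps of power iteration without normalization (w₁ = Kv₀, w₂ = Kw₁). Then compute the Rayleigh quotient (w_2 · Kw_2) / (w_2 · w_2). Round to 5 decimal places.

12.81821

w1 = Kv₀ = (3, 10, -3)
w2 = Kw1 = (51, 118, -48)
Kw2 = (708, 1477, -645)
w2·Kw2 = 51·708 + 118·1477 + (-48)·(-645) = 241354; w2·w2 = 51·51 + 118·118 + (-48)·(-48) = 18829
λ ≈ 241354/18829 = 12.81821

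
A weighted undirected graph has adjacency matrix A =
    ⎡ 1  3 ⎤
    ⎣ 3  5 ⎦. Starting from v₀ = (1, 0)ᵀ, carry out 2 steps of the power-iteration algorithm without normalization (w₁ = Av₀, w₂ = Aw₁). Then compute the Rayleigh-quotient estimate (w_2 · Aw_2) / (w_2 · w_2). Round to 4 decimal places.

w1 = Av₀ = (1, 3)
w2 = Aw1 = (10, 18)
Aw2 = (64, 120)
w2·Aw2 = 10·64 + 18·120 = 2800; w2·w2 = 10·10 + 18·18 = 424
λ ≈ 2800/424 = 6.6038

λ ≈ 6.6038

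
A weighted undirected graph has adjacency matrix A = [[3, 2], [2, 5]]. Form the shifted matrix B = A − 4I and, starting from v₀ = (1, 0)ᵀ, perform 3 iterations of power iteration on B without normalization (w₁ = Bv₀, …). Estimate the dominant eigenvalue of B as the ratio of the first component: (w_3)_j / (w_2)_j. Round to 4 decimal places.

B = A − 4I has rows (-1, 2); (2, 1)
w1 = Bv₀ = (-1, 2)
w2 = Bw1 = (5, 0)
w3 = Bw2 = (-5, 10)
Ratio: -5/5 = -1.0000

-1.0000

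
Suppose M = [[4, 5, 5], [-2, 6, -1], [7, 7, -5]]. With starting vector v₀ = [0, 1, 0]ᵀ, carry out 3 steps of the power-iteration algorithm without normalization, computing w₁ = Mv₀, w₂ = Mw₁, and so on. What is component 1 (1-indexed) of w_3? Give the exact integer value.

w1 = Mv₀ = (4·0 + 5·1 + 5·0; (-2)·0 + 6·1 + (-1)·0; 7·0 + 7·1 + (-5)·0) = (5, 6, 7)
w2 = Mw1 = (4·5 + 5·6 + 5·7; (-2)·5 + 6·6 + (-1)·7; 7·5 + 7·6 + (-5)·7) = (85, 19, 42)
w3 = Mw2 = (645, -98, 518)
The requested component of w3 is 645.

645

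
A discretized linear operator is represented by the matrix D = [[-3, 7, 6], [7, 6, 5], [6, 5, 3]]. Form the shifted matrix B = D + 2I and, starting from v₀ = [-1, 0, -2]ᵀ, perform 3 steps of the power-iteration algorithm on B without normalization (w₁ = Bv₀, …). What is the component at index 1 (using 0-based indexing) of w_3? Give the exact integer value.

-4927

B = D + 2I has rows (-1, 7, 6); (7, 8, 5); (6, 5, 5)
w1 = Bv₀ = ((-1)·(-1) + 7·0 + 6·(-2); 7·(-1) + 8·0 + 5·(-2); 6·(-1) + 5·0 + 5·(-2)) = (-11, -17, -16)
w2 = Bw1 = ((-1)·(-11) + 7·(-17) + 6·(-16); 7·(-11) + 8·(-17) + 5·(-16); 6·(-11) + 5·(-17) + 5·(-16)) = (-204, -293, -231)
w3 = Bw2 = (-3233, -4927, -3844)
Requested component of w3: -4927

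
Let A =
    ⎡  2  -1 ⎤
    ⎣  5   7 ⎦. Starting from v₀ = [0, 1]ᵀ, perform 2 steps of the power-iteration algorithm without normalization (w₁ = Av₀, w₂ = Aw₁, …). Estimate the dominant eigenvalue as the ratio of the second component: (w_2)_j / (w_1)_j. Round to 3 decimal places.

w1 = Av₀ = (-1, 7)
w2 = Aw1 = (-9, 44)
Ratio at component: 44 / 7 = 6.286

6.286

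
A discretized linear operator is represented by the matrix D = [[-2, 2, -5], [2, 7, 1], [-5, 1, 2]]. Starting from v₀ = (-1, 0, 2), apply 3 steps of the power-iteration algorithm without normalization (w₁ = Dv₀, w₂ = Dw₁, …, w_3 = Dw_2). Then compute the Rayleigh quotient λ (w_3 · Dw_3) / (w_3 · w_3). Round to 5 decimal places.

5.28098

w1 = Dv₀ = ((-2)·(-1) + 2·0 + (-5)·2; 2·(-1) + 7·0 + 1·2; (-5)·(-1) + 1·0 + 2·2) = (-8, 0, 9)
w2 = Dw1 = ((-2)·(-8) + 2·0 + (-5)·9; 2·(-8) + 7·0 + 1·9; (-5)·(-8) + 1·0 + 2·9) = (-29, -7, 58)
w3 = Dw2 = (-246, -49, 254)
Dw3 = (-876, -581, 1689)
w3·Dw3 = (-246)·(-876) + (-49)·(-581) + 254·1689 = 672971; w3·w3 = (-246)·(-246) + (-49)·(-49) + 254·254 = 127433
λ ≈ 672971/127433 = 5.28098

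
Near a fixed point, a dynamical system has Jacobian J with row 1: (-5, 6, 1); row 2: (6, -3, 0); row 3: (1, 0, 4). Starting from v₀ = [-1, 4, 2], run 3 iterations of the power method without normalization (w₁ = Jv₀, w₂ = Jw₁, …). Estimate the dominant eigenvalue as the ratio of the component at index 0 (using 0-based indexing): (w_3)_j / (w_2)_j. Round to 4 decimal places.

-10.8555

w1 = Jv₀ = ((-5)·(-1) + 6·4 + 1·2; 6·(-1) + (-3)·4 + 0·2; 1·(-1) + 0·4 + 4·2) = (31, -18, 7)
w2 = Jw1 = ((-5)·31 + 6·(-18) + 1·7; 6·31 + (-3)·(-18) + 0·7; 1·31 + 0·(-18) + 4·7) = (-256, 240, 59)
w3 = Jw2 = (2779, -2256, -20)
Ratio at component: 2779 / -256 = -10.8555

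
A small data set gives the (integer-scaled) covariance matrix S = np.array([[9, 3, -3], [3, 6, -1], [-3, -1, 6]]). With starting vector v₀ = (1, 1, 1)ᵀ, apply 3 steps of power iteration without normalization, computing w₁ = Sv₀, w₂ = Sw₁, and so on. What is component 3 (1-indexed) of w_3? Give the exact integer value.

w1 = Sv₀ = (9, 8, 2)
w2 = Sw1 = (99, 73, -23)
w3 = Sw2 = (1179, 758, -508)
The requested component of w3 is -508.

-508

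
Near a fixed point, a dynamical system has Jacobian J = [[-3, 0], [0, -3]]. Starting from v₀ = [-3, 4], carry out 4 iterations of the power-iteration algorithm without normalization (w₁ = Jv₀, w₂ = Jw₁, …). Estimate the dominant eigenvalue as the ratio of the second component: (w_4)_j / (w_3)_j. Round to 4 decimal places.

w1 = Jv₀ = ((-3)·(-3) + 0·4; 0·(-3) + (-3)·4) = (9, -12)
w2 = Jw1 = ((-3)·9 + 0·(-12); 0·9 + (-3)·(-12)) = (-27, 36)
w3 = Jw2 = (81, -108)
w4 = Jw3 = (-243, 324)
Ratio at component: 324 / -108 = -3.0000

λ ≈ -3.0000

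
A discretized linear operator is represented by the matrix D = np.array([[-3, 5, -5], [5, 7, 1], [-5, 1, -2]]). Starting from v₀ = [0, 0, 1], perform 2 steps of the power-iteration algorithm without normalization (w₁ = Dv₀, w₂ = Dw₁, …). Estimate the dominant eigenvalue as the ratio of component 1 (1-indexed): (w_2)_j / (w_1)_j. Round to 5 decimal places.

w1 = Dv₀ = ((-3)·0 + 5·0 + (-5)·1; 5·0 + 7·0 + 1·1; (-5)·0 + 1·0 + (-2)·1) = (-5, 1, -2)
w2 = Dw1 = ((-3)·(-5) + 5·1 + (-5)·(-2); 5·(-5) + 7·1 + 1·(-2); (-5)·(-5) + 1·1 + (-2)·(-2)) = (30, -20, 30)
Ratio at component: 30 / -5 = -6.00000

-6.00000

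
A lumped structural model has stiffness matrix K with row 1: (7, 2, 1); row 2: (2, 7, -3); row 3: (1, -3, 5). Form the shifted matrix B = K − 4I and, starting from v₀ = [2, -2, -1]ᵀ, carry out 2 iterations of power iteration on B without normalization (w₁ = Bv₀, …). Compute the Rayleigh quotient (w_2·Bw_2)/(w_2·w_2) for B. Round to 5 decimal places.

μ ≈ 2.48706

B = K − 4I has rows (3, 2, 1); (2, 3, -3); (1, -3, 1)
w1 = Bv₀ = (3·2 + 2·(-2) + 1·(-1); 2·2 + 3·(-2) + (-3)·(-1); 1·2 + (-3)·(-2) + 1·(-1)) = (1, 1, 7)
w2 = Bw1 = (3·1 + 2·1 + 1·7; 2·1 + 3·1 + (-3)·7; 1·1 + (-3)·1 + 1·7) = (12, -16, 5)
Bw2 = (9, -39, 65)
w2·Bw2 = 1057; w2·w2 = 425; μ ≈ 1057/425 = 2.48706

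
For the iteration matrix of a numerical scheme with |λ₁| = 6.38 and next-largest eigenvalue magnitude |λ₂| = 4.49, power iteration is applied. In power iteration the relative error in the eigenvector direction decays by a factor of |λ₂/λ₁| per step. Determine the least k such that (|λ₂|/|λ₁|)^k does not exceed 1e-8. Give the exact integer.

|λ₂/λ₁| = 4.49/6.38 = 0.70376
Need k ≥ ln(1e-8) / ln(0.70376) = -18.4207 / -0.3513 ≈ 52.433
Smallest integer k satisfying the bound: 53

53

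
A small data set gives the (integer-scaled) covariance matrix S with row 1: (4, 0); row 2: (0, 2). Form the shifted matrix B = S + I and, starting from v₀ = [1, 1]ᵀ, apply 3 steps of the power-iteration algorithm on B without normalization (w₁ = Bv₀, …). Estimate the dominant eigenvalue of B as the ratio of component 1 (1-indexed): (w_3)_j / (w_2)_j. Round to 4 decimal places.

μ ≈ 5.0000

B = S + I has rows (5, 0); (0, 3)
w1 = Bv₀ = (5·1 + 0·1; 0·1 + 3·1) = (5, 3)
w2 = Bw1 = (5·5 + 0·3; 0·5 + 3·3) = (25, 9)
w3 = Bw2 = (125, 27)
Ratio: 125/25 = 5.0000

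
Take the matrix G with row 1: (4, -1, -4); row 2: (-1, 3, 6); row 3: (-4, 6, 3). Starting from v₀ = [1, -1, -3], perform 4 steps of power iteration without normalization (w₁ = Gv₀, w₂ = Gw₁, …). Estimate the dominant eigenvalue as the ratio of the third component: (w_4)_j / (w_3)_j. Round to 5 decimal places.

w1 = Gv₀ = (17, -22, -19)
w2 = Gw1 = (166, -197, -257)
w3 = Gw2 = (1889, -2299, -2617)
w4 = Gw3 = (20323, -24488, -29201)
Ratio at component: -29201 / -2617 = 11.15820

11.15820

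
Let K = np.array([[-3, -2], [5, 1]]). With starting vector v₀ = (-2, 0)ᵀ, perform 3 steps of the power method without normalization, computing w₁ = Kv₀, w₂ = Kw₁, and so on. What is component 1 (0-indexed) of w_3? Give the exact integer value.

30

w1 = Kv₀ = ((-3)·(-2) + (-2)·0; 5·(-2) + 1·0) = (6, -10)
w2 = Kw1 = ((-3)·6 + (-2)·(-10); 5·6 + 1·(-10)) = (2, 20)
w3 = Kw2 = (-46, 30)
The requested component of w3 is 30.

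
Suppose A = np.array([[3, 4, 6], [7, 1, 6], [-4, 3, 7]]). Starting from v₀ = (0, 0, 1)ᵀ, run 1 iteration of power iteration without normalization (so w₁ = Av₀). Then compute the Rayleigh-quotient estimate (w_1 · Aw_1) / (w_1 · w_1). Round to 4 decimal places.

w1 = Av₀ = (3·0 + 4·0 + 6·1; 7·0 + 1·0 + 6·1; (-4)·0 + 3·0 + 7·1) = (6, 6, 7)
Aw1 = (84, 90, 43)
w1·Aw1 = 6·84 + 6·90 + 7·43 = 1345; w1·w1 = 6·6 + 6·6 + 7·7 = 121
λ ≈ 1345/121 = 11.1157

λ ≈ 11.1157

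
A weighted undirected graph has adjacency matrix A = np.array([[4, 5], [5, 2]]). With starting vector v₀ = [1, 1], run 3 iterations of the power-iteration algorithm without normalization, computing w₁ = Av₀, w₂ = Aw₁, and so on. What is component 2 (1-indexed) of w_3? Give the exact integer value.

w1 = Av₀ = (4·1 + 5·1; 5·1 + 2·1) = (9, 7)
w2 = Aw1 = (4·9 + 5·7; 5·9 + 2·7) = (71, 59)
w3 = Aw2 = (579, 473)
The requested component of w3 is 473.

473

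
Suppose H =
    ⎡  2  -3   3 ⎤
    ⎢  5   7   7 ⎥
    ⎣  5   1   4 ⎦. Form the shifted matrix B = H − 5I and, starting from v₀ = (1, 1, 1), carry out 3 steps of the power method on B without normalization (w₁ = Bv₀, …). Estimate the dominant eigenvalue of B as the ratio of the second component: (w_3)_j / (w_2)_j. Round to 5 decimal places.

B = H − 5I has rows (-3, -3, 3); (5, 2, 7); (5, 1, -1)
w1 = Bv₀ = ((-3)·1 + (-3)·1 + 3·1; 5·1 + 2·1 + 7·1; 5·1 + 1·1 + (-1)·1) = (-3, 14, 5)
w2 = Bw1 = ((-3)·(-3) + (-3)·14 + 3·5; 5·(-3) + 2·14 + 7·5; 5·(-3) + 1·14 + (-1)·5) = (-18, 48, -6)
w3 = Bw2 = (-108, -36, -36)
Ratio: -36/48 = -0.75000

-0.75000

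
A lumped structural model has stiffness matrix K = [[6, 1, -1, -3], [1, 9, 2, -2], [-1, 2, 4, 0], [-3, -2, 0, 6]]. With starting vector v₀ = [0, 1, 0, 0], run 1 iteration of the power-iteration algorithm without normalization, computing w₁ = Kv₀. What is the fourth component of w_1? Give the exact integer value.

-2

w1 = Kv₀ = (1, 9, 2, -2)
The requested component of w1 is -2.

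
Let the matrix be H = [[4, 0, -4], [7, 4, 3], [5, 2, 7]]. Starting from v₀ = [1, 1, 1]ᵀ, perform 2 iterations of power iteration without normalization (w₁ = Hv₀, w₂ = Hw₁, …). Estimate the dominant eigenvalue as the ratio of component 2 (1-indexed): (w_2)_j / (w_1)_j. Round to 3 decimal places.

w1 = Hv₀ = (4·1 + 0·1 + (-4)·1; 7·1 + 4·1 + 3·1; 5·1 + 2·1 + 7·1) = (0, 14, 14)
w2 = Hw1 = (4·0 + 0·14 + (-4)·14; 7·0 + 4·14 + 3·14; 5·0 + 2·14 + 7·14) = (-56, 98, 126)
Ratio at component: 98 / 14 = 7.000

λ ≈ 7.000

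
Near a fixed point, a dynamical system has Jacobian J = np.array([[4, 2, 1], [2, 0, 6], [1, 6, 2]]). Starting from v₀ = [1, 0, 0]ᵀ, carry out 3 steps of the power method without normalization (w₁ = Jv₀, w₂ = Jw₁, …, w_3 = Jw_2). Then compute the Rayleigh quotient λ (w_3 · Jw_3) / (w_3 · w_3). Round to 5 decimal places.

8.02655

w1 = Jv₀ = (4, 2, 1)
w2 = Jw1 = (21, 14, 18)
w3 = Jw2 = (130, 150, 141)
Jw3 = (961, 1106, 1312)
w3·Jw3 = 130·961 + 150·1106 + 141·1312 = 475822; w3·w3 = 130·130 + 150·150 + 141·141 = 59281
λ ≈ 475822/59281 = 8.02655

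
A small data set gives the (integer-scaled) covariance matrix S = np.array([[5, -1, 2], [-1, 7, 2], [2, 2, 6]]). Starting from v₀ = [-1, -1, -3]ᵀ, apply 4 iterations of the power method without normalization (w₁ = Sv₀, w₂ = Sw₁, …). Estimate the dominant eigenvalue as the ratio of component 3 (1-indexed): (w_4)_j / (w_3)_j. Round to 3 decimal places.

8.390

w1 = Sv₀ = (5·(-1) + (-1)·(-1) + 2·(-3); (-1)·(-1) + 7·(-1) + 2·(-3); 2·(-1) + 2·(-1) + 6·(-3)) = (-10, -12, -22)
w2 = Sw1 = (5·(-10) + (-1)·(-12) + 2·(-22); (-1)·(-10) + 7·(-12) + 2·(-22); 2·(-10) + 2·(-12) + 6·(-22)) = (-82, -118, -176)
w3 = Sw2 = (-644, -1096, -1456)
w4 = Sw3 = (-5036, -9940, -12216)
Ratio at component: -12216 / -1456 = 8.390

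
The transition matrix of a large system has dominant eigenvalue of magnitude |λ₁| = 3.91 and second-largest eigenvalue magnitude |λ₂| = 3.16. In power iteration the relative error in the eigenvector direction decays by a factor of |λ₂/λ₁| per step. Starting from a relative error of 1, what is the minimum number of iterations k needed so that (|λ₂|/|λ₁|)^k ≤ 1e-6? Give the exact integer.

|λ₂/λ₁| = 3.16/3.91 = 0.80818
Need k ≥ ln(1e-6) / ln(0.80818) = -13.8155 / -0.2130 ≈ 64.872
Smallest integer k satisfying the bound: 65

65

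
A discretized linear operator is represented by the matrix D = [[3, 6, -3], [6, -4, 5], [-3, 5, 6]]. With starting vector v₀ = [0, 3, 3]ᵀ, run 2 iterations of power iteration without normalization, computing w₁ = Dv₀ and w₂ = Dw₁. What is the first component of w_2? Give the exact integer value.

w1 = Dv₀ = (3·0 + 6·3 + (-3)·3; 6·0 + (-4)·3 + 5·3; (-3)·0 + 5·3 + 6·3) = (9, 3, 33)
w2 = Dw1 = (3·9 + 6·3 + (-3)·33; 6·9 + (-4)·3 + 5·33; (-3)·9 + 5·3 + 6·33) = (-54, 207, 186)
The requested component of w2 is -54.

-54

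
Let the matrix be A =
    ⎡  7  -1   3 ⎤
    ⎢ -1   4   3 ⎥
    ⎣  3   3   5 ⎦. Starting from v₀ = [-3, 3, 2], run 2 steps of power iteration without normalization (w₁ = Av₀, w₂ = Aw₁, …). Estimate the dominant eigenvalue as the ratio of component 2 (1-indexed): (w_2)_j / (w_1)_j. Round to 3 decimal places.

w1 = Av₀ = (7·(-3) + (-1)·3 + 3·2; (-1)·(-3) + 4·3 + 3·2; 3·(-3) + 3·3 + 5·2) = (-18, 21, 10)
w2 = Aw1 = (7·(-18) + (-1)·21 + 3·10; (-1)·(-18) + 4·21 + 3·10; 3·(-18) + 3·21 + 5·10) = (-117, 132, 59)
Ratio at component: 132 / 21 = 6.286

6.286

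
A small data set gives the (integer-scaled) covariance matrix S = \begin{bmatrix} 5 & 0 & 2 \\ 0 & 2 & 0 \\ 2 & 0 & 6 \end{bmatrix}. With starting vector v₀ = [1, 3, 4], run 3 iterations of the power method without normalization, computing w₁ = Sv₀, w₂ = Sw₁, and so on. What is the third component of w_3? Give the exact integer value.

w1 = Sv₀ = (5·1 + 0·3 + 2·4; 0·1 + 2·3 + 0·4; 2·1 + 0·3 + 6·4) = (13, 6, 26)
w2 = Sw1 = (5·13 + 0·6 + 2·26; 0·13 + 2·6 + 0·26; 2·13 + 0·6 + 6·26) = (117, 12, 182)
w3 = Sw2 = (949, 24, 1326)
The requested component of w3 is 1326.

1326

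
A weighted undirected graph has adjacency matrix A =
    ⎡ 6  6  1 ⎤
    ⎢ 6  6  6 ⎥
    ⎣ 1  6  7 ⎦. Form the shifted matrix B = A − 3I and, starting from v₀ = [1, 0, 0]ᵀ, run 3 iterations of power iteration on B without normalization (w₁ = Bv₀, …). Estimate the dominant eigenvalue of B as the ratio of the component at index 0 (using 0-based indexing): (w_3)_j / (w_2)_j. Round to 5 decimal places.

B = A − 3I has rows (3, 6, 1); (6, 3, 6); (1, 6, 4)
w1 = Bv₀ = (3·1 + 6·0 + 1·0; 6·1 + 3·0 + 6·0; 1·1 + 6·0 + 4·0) = (3, 6, 1)
w2 = Bw1 = (3·3 + 6·6 + 1·1; 6·3 + 3·6 + 6·1; 1·3 + 6·6 + 4·1) = (46, 42, 43)
w3 = Bw2 = (433, 660, 470)
Ratio: 433/46 = 9.41304

μ ≈ 9.41304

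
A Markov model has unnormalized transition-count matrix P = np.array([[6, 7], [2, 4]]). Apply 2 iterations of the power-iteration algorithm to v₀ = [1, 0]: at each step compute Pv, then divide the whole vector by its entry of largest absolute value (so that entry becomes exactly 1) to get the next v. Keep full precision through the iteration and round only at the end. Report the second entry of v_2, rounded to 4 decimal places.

0.4000

Pv0 = (6.00000, 2.00000); divide by 6.00000 → v1 = (1.00000, 0.33333)
Pv1 = (8.33333, 3.33333); divide by 8.33333 → v2 = (1.00000, 0.40000)
Requested entry of v2: 20/50 = 0.4000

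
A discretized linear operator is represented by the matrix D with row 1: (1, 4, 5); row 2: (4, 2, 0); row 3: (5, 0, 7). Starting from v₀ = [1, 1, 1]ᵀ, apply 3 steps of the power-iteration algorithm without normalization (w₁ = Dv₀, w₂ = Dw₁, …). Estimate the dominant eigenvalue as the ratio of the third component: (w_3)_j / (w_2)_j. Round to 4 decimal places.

10.5075

w1 = Dv₀ = (1·1 + 4·1 + 5·1; 4·1 + 2·1 + 0·1; 5·1 + 0·1 + 7·1) = (10, 6, 12)
w2 = Dw1 = (1·10 + 4·6 + 5·12; 4·10 + 2·6 + 0·12; 5·10 + 0·6 + 7·12) = (94, 52, 134)
w3 = Dw2 = (972, 480, 1408)
Ratio at component: 1408 / 134 = 10.5075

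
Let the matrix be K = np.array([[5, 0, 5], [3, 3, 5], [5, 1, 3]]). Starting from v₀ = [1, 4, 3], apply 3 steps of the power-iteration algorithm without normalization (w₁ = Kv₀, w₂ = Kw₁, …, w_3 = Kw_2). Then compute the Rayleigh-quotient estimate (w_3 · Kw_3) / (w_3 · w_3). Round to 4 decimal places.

w1 = Kv₀ = (5·1 + 0·4 + 5·3; 3·1 + 3·4 + 5·3; 5·1 + 1·4 + 3·3) = (20, 30, 18)
w2 = Kw1 = (5·20 + 0·30 + 5·18; 3·20 + 3·30 + 5·18; 5·20 + 1·30 + 3·18) = (190, 240, 184)
w3 = Kw2 = (1870, 2210, 1742)
Kw3 = (18060, 20950, 16786)
w3·Kw3 = 1870·18060 + 2210·20950 + 1742·16786 = 109312912; w3·w3 = 1870·1870 + 2210·2210 + 1742·1742 = 11415564
λ ≈ 109312912/11415564 = 9.5758

λ ≈ 9.5758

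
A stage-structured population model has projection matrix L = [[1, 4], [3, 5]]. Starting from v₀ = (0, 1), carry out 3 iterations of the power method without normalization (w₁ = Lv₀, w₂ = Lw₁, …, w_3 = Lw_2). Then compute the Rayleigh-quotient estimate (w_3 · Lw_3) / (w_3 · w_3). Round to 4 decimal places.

w1 = Lv₀ = (1·0 + 4·1; 3·0 + 5·1) = (4, 5)
w2 = Lw1 = (1·4 + 4·5; 3·4 + 5·5) = (24, 37)
w3 = Lw2 = (172, 257)
Lw3 = (1200, 1801)
w3·Lw3 = 172·1200 + 257·1801 = 669257; w3·w3 = 172·172 + 257·257 = 95633
λ ≈ 669257/95633 = 6.9982

6.9982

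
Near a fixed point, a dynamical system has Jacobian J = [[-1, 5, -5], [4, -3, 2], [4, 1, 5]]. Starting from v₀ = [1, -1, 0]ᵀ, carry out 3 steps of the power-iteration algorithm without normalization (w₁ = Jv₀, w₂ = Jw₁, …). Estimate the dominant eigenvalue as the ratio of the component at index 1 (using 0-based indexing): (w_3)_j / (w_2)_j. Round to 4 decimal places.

-5.5641

w1 = Jv₀ = (-6, 7, 3)
w2 = Jw1 = (26, -39, -2)
w3 = Jw2 = (-211, 217, 55)
Ratio at component: 217 / -39 = -5.5641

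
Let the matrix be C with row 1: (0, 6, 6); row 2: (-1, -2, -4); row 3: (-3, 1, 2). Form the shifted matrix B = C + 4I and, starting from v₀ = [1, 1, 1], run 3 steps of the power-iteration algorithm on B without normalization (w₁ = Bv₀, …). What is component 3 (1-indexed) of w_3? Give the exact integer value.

B = C + 4I has rows (4, 6, 6); (-1, 2, -4); (-3, 1, 6)
w1 = Bv₀ = (16, -3, 4)
w2 = Bw1 = (70, -38, -27)
w3 = Bw2 = (-110, -38, -410)
Requested component of w3: -410

-410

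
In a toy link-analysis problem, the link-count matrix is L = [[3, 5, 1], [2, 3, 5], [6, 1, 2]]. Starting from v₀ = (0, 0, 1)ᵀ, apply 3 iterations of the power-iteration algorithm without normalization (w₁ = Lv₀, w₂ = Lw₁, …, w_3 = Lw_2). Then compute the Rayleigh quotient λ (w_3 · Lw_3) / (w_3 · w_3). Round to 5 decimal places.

9.30839

w1 = Lv₀ = (1, 5, 2)
w2 = Lw1 = (30, 27, 15)
w3 = Lw2 = (240, 216, 237)
Lw3 = (2037, 2313, 2130)
w3·Lw3 = 240·2037 + 216·2313 + 237·2130 = 1493298; w3·w3 = 240·240 + 216·216 + 237·237 = 160425
λ ≈ 1493298/160425 = 9.30839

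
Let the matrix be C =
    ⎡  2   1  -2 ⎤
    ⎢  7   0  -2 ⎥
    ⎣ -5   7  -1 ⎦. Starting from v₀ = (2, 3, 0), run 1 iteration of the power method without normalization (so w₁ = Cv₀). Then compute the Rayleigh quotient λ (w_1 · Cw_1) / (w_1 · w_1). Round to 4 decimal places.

λ ≈ 2.7104

w1 = Cv₀ = (7, 14, 11)
Cw1 = (6, 27, 52)
w1·Cw1 = 7·6 + 14·27 + 11·52 = 992; w1·w1 = 7·7 + 14·14 + 11·11 = 366
λ ≈ 992/366 = 2.7104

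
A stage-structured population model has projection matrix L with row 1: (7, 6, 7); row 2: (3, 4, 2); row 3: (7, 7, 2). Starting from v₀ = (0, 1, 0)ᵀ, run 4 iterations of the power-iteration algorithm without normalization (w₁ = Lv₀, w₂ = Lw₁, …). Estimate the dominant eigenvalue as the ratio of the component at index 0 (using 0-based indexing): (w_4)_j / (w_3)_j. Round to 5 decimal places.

λ ≈ 14.96728

w1 = Lv₀ = (7·0 + 6·1 + 7·0; 3·0 + 4·1 + 2·0; 7·0 + 7·1 + 2·0) = (6, 4, 7)
w2 = Lw1 = (7·6 + 6·4 + 7·7; 3·6 + 4·4 + 2·7; 7·6 + 7·4 + 2·7) = (115, 48, 84)
w3 = Lw2 = (1681, 705, 1309)
w4 = Lw3 = (25160, 10481, 19320)
Ratio at component: 25160 / 1681 = 14.96728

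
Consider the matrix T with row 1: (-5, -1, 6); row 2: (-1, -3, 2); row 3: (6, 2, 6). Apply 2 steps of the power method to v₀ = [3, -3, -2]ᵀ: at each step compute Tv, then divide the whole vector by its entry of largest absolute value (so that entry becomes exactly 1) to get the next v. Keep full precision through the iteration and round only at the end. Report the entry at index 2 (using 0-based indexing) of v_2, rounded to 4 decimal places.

Tv0 = (-24.00000, 2.00000, 0.00000); divide by -24.00000 → v1 = (1.00000, -0.08333, 0.00000)
Tv1 = (-4.91667, -0.75000, 5.83333); divide by 5.83333 → v2 = (-0.84286, -0.12857, 1.00000)
Requested entry of v2: -140/-140 = 1.0000

1.0000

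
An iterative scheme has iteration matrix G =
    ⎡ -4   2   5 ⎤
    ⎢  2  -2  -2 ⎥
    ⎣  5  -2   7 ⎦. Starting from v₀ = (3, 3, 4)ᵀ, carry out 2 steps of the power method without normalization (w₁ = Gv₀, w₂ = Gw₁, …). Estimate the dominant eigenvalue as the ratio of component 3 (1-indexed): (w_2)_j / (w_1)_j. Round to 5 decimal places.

9.32432

w1 = Gv₀ = (14, -8, 37)
w2 = Gw1 = (113, -30, 345)
Ratio at component: 345 / 37 = 9.32432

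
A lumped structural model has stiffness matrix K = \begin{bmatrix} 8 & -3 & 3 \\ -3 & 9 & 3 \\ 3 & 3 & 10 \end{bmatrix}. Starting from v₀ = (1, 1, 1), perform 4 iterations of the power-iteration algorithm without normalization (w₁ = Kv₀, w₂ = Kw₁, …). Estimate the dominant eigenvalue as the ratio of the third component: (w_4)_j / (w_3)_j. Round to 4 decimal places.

λ ≈ 12.5981

w1 = Kv₀ = (8, 9, 16)
w2 = Kw1 = (85, 105, 211)
w3 = Kw2 = (998, 1323, 2680)
w4 = Kw3 = (12055, 16953, 33763)
Ratio at component: 33763 / 2680 = 12.5981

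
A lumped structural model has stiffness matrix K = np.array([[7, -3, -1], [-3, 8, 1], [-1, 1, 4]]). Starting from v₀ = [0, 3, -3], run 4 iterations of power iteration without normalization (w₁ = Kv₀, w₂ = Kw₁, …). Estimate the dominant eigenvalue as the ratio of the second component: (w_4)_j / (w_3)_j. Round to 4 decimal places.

λ ≈ 10.2531

w1 = Kv₀ = (-6, 21, -9)
w2 = Kw1 = (-96, 177, -9)
w3 = Kw2 = (-1194, 1695, 237)
w4 = Kw3 = (-13680, 17379, 3837)
Ratio at component: 17379 / 1695 = 10.2531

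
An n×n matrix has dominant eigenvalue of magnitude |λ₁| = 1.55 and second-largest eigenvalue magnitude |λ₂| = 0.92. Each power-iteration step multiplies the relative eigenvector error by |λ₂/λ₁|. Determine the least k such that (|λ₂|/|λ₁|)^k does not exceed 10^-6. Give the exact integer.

|λ₂/λ₁| = 0.92/1.55 = 0.59355
Need k ≥ ln(10^-6) / ln(0.59355) = -13.8155 / -0.5216 ≈ 26.485
Smallest integer k satisfying the bound: 27

27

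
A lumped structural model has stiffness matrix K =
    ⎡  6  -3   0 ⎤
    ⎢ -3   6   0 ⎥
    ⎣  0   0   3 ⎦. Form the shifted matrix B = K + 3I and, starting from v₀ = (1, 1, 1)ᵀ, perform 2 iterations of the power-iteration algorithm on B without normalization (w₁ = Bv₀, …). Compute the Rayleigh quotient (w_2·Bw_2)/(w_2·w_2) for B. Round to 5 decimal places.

B = K + 3I has rows (9, -3, 0); (-3, 9, 0); (0, 0, 6)
w1 = Bv₀ = (9·1 + (-3)·1 + 0·1; (-3)·1 + 9·1 + 0·1; 0·1 + 0·1 + 6·1) = (6, 6, 6)
w2 = Bw1 = (9·6 + (-3)·6 + 0·6; (-3)·6 + 9·6 + 0·6; 0·6 + 0·6 + 6·6) = (36, 36, 36)
Bw2 = (216, 216, 216)
w2·Bw2 = 23328; w2·w2 = 3888; μ ≈ 23328/3888 = 6.00000

μ ≈ 6.00000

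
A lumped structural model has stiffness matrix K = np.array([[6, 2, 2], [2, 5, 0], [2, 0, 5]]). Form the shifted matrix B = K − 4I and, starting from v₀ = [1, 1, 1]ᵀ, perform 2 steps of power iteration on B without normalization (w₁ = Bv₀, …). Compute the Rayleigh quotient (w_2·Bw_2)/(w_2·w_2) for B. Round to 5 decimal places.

4.36842

B = K − 4I has rows (2, 2, 2); (2, 1, 0); (2, 0, 1)
w1 = Bv₀ = (2·1 + 2·1 + 2·1; 2·1 + 1·1 + 0·1; 2·1 + 0·1 + 1·1) = (6, 3, 3)
w2 = Bw1 = (2·6 + 2·3 + 2·3; 2·6 + 1·3 + 0·3; 2·6 + 0·3 + 1·3) = (24, 15, 15)
Bw2 = (108, 63, 63)
w2·Bw2 = 4482; w2·w2 = 1026; μ ≈ 4482/1026 = 4.36842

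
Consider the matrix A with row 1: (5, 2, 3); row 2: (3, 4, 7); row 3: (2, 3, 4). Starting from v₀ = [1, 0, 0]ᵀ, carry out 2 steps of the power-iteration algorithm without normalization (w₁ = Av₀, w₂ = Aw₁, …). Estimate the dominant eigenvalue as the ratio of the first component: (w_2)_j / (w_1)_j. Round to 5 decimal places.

w1 = Av₀ = (5·1 + 2·0 + 3·0; 3·1 + 4·0 + 7·0; 2·1 + 3·0 + 4·0) = (5, 3, 2)
w2 = Aw1 = (5·5 + 2·3 + 3·2; 3·5 + 4·3 + 7·2; 2·5 + 3·3 + 4·2) = (37, 41, 27)
Ratio at component: 37 / 5 = 7.40000

λ ≈ 7.40000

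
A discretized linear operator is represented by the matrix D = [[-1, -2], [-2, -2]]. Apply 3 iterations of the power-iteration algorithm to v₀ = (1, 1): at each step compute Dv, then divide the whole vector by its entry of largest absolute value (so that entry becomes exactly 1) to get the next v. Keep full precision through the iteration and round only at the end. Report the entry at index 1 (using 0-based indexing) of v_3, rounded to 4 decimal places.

1.0000

Dv0 = (-3.00000, -4.00000); divide by -4.00000 → v1 = (0.75000, 1.00000)
Dv1 = (-2.75000, -3.50000); divide by -3.50000 → v2 = (0.78571, 1.00000)
Dv2 = (-2.78571, -3.57143); divide by -3.57143 → v3 = (0.78000, 1.00000)
Requested entry of v3: -50/-50 = 1.0000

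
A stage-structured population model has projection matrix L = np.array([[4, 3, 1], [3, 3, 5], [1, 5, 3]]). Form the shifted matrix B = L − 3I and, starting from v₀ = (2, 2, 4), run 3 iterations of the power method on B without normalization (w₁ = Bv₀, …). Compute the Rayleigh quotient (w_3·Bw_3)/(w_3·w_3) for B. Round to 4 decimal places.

B = L − 3I has rows (1, 3, 1); (3, 0, 5); (1, 5, 0)
w1 = Bv₀ = (1·2 + 3·2 + 1·4; 3·2 + 0·2 + 5·4; 1·2 + 5·2 + 0·4) = (12, 26, 12)
w2 = Bw1 = (1·12 + 3·26 + 1·12; 3·12 + 0·26 + 5·12; 1·12 + 5·26 + 0·12) = (102, 96, 142)
w3 = Bw2 = (532, 1016, 582)
Bw3 = (4162, 4506, 5612)
w3·Bw3 = 10058464; w3·w3 = 1654004; μ ≈ 10058464/1654004 = 6.0813

μ ≈ 6.0813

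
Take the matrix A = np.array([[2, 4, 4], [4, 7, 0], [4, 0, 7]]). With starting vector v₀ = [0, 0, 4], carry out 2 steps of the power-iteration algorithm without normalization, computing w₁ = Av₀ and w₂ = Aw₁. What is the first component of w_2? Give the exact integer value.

144

w1 = Av₀ = (2·0 + 4·0 + 4·4; 4·0 + 7·0 + 0·4; 4·0 + 0·0 + 7·4) = (16, 0, 28)
w2 = Aw1 = (2·16 + 4·0 + 4·28; 4·16 + 7·0 + 0·28; 4·16 + 0·0 + 7·28) = (144, 64, 260)
The requested component of w2 is 144.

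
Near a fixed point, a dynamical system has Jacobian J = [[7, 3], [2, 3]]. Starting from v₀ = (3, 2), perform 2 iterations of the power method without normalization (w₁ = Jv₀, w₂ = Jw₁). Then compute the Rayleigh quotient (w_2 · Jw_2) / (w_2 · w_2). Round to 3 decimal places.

w1 = Jv₀ = (27, 12)
w2 = Jw1 = (225, 90)
Jw2 = (1845, 720)
w2·Jw2 = 225·1845 + 90·720 = 479925; w2·w2 = 225·225 + 90·90 = 58725
λ ≈ 479925/58725 = 8.172

8.172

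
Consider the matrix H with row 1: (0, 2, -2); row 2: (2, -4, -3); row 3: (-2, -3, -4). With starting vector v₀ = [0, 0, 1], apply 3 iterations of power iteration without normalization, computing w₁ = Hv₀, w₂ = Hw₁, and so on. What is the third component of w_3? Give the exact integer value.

-180

w1 = Hv₀ = (-2, -3, -4)
w2 = Hw1 = (2, 20, 29)
w3 = Hw2 = (-18, -163, -180)
The requested component of w3 is -180.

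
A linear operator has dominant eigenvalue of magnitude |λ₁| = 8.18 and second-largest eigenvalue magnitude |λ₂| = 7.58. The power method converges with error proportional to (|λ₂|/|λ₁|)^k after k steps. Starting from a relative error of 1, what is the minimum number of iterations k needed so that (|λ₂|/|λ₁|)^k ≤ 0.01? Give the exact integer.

|λ₂/λ₁| = 7.58/8.18 = 0.92665
Need k ≥ ln(0.01) / ln(0.92665) = -4.6052 / -0.0762 ≈ 60.452
Smallest integer k satisfying the bound: 61

61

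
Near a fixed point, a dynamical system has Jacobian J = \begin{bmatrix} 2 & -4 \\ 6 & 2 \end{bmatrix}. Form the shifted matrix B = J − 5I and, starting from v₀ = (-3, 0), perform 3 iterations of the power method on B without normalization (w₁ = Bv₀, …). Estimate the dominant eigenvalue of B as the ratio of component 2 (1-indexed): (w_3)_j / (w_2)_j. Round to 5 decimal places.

μ ≈ -0.50000

B = J − 5I has rows (-3, -4); (6, -3)
w1 = Bv₀ = (9, -18)
w2 = Bw1 = (45, 108)
w3 = Bw2 = (-567, -54)
Ratio: -54/108 = -0.50000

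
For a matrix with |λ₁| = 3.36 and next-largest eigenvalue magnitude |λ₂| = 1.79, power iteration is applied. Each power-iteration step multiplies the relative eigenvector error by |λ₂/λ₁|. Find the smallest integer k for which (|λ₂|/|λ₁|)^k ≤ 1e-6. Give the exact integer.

22

|λ₂/λ₁| = 1.79/3.36 = 0.53274
Need k ≥ ln(1e-6) / ln(0.53274) = -13.8155 / -0.6297 ≈ 21.939
Smallest integer k satisfying the bound: 22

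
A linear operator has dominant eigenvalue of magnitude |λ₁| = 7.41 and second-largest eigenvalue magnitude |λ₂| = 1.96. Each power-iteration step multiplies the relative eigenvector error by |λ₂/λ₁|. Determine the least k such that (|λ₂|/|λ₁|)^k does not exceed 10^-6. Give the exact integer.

|λ₂/λ₁| = 1.96/7.41 = 0.26451
Need k ≥ ln(10^-6) / ln(0.26451) = -13.8155 / -1.3299 ≈ 10.388
Smallest integer k satisfying the bound: 11

11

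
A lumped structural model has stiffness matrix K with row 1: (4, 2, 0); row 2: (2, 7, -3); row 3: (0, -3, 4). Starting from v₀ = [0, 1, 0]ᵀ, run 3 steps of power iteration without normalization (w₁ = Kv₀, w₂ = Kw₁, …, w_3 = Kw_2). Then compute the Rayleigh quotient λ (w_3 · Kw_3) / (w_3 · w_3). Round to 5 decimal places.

w1 = Kv₀ = (4·0 + 2·1 + 0·0; 2·0 + 7·1 + (-3)·0; 0·0 + (-3)·1 + 4·0) = (2, 7, -3)
w2 = Kw1 = (4·2 + 2·7 + 0·(-3); 2·2 + 7·7 + (-3)·(-3); 0·2 + (-3)·7 + 4·(-3)) = (22, 62, -33)
w3 = Kw2 = (212, 577, -318)
Kw3 = (2002, 5417, -3003)
w3·Kw3 = 212·2002 + 577·5417 + (-318)·(-3003) = 4504987; w3·w3 = 212·212 + 577·577 + (-318)·(-318) = 478997
λ ≈ 4504987/478997 = 9.40504

λ ≈ 9.40504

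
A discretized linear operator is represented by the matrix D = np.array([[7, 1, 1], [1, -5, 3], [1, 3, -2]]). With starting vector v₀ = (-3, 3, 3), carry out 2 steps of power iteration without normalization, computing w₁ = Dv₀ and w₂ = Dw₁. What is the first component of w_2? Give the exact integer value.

w1 = Dv₀ = (-15, -9, 0)
w2 = Dw1 = (-114, 30, -42)
The requested component of w2 is -114.

-114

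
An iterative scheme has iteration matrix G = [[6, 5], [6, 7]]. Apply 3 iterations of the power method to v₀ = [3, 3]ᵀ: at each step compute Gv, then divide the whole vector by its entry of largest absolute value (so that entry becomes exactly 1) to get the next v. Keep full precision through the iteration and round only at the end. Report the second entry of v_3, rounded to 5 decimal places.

Gv0 = (33.000000, 39.000000); divide by 39.000000 → v1 = (0.846154, 1.000000)
Gv1 = (10.076923, 12.076923); divide by 12.076923 → v2 = (0.834395, 1.000000)
Gv2 = (10.006369, 12.006369); divide by 12.006369 → v3 = (0.833422, 1.000000)
Requested entry of v3: 5655/5655 = 1.00000

1.00000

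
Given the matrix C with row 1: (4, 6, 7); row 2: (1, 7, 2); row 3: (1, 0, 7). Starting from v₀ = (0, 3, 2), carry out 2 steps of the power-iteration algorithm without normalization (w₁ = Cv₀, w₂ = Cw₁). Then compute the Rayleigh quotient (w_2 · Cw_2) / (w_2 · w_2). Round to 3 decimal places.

10.028

w1 = Cv₀ = (32, 25, 14)
w2 = Cw1 = (376, 235, 130)
Cw2 = (3824, 2281, 1286)
w2·Cw2 = 376·3824 + 235·2281 + 130·1286 = 2141039; w2·w2 = 376·376 + 235·235 + 130·130 = 213501
λ ≈ 2141039/213501 = 10.028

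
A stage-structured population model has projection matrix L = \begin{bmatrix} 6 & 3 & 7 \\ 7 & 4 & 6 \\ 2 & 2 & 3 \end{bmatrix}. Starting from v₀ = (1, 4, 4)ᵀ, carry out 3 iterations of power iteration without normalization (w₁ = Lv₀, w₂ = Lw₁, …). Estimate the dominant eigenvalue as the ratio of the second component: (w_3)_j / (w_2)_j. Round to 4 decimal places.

w1 = Lv₀ = (46, 47, 22)
w2 = Lw1 = (571, 642, 252)
w3 = Lw2 = (7116, 8077, 3182)
Ratio at component: 8077 / 642 = 12.5810

12.5810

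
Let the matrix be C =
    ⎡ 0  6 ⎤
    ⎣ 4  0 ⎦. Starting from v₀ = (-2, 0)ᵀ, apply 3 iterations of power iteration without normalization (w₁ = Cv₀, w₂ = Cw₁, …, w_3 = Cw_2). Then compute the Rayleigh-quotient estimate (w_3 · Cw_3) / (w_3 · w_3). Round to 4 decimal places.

0.0000

w1 = Cv₀ = (0·(-2) + 6·0; 4·(-2) + 0·0) = (0, -8)
w2 = Cw1 = (0·0 + 6·(-8); 4·0 + 0·(-8)) = (-48, 0)
w3 = Cw2 = (0, -192)
Cw3 = (-1152, 0)
w3·Cw3 = 0·(-1152) + (-192)·0 = 0; w3·w3 = 0·0 + (-192)·(-192) = 36864
λ ≈ 0/36864 = 0.0000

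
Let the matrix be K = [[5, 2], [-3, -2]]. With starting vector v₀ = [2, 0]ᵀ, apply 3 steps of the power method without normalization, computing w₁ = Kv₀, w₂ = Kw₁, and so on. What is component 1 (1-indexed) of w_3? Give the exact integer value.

154

w1 = Kv₀ = (5·2 + 2·0; (-3)·2 + (-2)·0) = (10, -6)
w2 = Kw1 = (5·10 + 2·(-6); (-3)·10 + (-2)·(-6)) = (38, -18)
w3 = Kw2 = (154, -78)
The requested component of w3 is 154.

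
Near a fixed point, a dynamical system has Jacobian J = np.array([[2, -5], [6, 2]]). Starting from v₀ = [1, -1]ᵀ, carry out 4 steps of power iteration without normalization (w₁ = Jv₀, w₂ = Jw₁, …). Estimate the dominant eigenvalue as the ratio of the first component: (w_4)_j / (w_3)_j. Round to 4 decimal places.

w1 = Jv₀ = (2·1 + (-5)·(-1); 6·1 + 2·(-1)) = (7, 4)
w2 = Jw1 = (2·7 + (-5)·4; 6·7 + 2·4) = (-6, 50)
w3 = Jw2 = (-262, 64)
w4 = Jw3 = (-844, -1444)
Ratio at component: -844 / -262 = 3.2214

λ ≈ 3.2214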